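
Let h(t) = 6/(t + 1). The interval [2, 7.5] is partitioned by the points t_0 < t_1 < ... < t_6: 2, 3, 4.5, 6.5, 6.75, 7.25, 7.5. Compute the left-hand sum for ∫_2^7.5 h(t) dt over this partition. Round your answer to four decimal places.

Subinterval widths: 1, 1.5, 2, 0.25, 0.5, 0.25.
Left endpoints: 2, 3, 4.5, 6.5, 6.75, 7.25.
h(2) = 2, h(3) = 1.5, h(4.5) = 12/11, h(6.5) = 0.8, h(6.75) = 24/31, h(7.25) = 8/11.
Sum = Σ Δt_i · h(t_i).
Sum ≈ 7.2007.

7.2007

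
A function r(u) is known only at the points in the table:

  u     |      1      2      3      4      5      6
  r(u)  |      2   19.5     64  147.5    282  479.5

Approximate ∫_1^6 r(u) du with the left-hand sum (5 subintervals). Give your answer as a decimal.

515

Δu = 1.
Sum = 1·[2 + 19.5 + 64 + 147.5 + 282] = 515.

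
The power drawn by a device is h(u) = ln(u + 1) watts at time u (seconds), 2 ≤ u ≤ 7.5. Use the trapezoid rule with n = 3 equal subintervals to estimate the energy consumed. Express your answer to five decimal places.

9.33533

Δu = (7.5 − 2)/3 = 11/6.
h(2) ≈ 1.09861, h(23/6) ≈ 1.57554, h(17/3) ≈ 1.89712, h(7.5) ≈ 2.14007.
T_3 = (Δu/2)·[h(u_0) + 2h(u_1) + 2h(u_2) + h(u_3)].
Sum ≈ 9.33533.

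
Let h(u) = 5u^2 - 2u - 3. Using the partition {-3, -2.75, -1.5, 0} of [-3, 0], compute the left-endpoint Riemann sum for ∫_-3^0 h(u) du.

79.265625

Subinterval widths: 0.25, 1.25, 1.5.
Left endpoints: -3, -2.75, -1.5.
h(-3) = 48, h(-2.75) = 40.3125, h(-1.5) = 11.25.
Sum = Σ Δu_i · h(u_i).
Sum = 79.265625.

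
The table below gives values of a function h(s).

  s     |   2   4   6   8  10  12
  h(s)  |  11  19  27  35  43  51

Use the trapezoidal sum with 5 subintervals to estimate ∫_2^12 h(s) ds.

Δs = 2.
T_5 = (2/2)·[11 + 2·19 + 2·27 + 2·35 + 2·43 + 51] = 310.

310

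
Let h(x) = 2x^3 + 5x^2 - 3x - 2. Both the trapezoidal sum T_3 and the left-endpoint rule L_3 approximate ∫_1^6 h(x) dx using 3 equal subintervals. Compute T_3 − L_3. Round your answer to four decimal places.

T_3 ≈ 1003.518519.
L_3 ≈ 511.851852.
T_3 − L_3 ≈ 491.6667.

491.6667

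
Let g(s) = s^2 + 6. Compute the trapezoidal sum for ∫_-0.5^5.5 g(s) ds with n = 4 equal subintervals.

93.75

Δs = (5.5 − (-0.5))/4 = 1.5.
g(-0.5) = 6.25, g(1) = 7, g(2.5) = 12.25, g(4) = 22, g(5.5) = 36.25.
T_4 = (Δs/2)·[g(s_0) + 2g(s_1) + 2g(s_2) + 2g(s_3) + g(s_4)].
Sum = 93.75.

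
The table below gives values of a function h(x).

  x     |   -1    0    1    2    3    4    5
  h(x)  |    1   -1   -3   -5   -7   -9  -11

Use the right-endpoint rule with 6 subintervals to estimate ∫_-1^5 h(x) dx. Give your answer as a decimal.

-36

Δx = 1.
Sum = 1·[(-1) + (-3) + (-5) + (-7) + (-9) + (-11)] = -36.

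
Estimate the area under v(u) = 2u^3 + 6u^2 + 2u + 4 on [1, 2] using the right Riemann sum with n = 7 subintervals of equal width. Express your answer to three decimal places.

Δu = (2 − 1)/7 = 1/7.
Right endpoints: 8/7, 9/7, 10/7, 11/7, 12/7, 13/7, 2.
v(8/7) = 5868/343, v(9/7) = 7114/343, v(10/7) = 8552/343, v(11/7) = 10194/343, v(12/7) = 12052/343, v(13/7) = 14138/343, v(2) = 48.
Sum = Δu · [v(8/7) + v(9/7) + v(10/7) + ...].
Sum ≈ 30.980.

30.980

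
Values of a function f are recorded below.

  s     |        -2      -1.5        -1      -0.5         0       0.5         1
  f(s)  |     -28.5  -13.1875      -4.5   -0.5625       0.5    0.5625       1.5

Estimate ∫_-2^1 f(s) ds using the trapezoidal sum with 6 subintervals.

Δs = 0.5.
T_6 = (0.5/2)·[(-28.5) + 2·(-13.1875) + 2·(-4.5) + 2·(-0.5625) + 2·0.5 + 2·0.5625 + 1.5] = -15.34375.

-15.34375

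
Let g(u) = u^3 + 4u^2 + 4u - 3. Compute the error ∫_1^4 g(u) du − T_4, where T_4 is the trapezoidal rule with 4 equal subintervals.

-3.234375

Exact integral: ∫_1^4 g(u) du = 168.75.
T_4 = 171.984375.
Error = 168.75 − 171.984375 = -3.234375.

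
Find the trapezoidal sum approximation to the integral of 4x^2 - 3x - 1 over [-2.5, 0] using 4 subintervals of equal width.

Δx = (0 − (-2.5))/4 = 0.625.
f(-2.5) = 31.5, f(-1.875) = 18.6875, f(-1.25) = 9, f(-0.625) = 2.4375, f(0) = -1.
T_4 = (Δx/2)·[f(x_0) + 2f(x_1) + 2f(x_2) + 2f(x_3) + f(x_4)].
Sum = 28.359375.

28.359375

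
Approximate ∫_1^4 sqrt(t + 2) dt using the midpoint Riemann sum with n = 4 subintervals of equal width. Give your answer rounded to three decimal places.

6.336

Δt = (4 − 1)/4 = 0.75.
Midpoints: 1.375, 2.125, 2.875, 3.625.
f(1.375) ≈ 1.837, f(2.125) ≈ 2.031, f(2.875) ≈ 2.208, f(3.625) ≈ 2.372.
Sum = Δt · [f(1.375) + f(2.125) + f(2.875) + f(3.625)].
Sum ≈ 6.336.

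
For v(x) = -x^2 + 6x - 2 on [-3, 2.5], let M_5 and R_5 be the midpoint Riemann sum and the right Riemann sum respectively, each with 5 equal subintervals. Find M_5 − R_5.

M_5 = -32.90375.
R_5 = -14.905.
M_5 − R_5 = -17.99875.

-17.99875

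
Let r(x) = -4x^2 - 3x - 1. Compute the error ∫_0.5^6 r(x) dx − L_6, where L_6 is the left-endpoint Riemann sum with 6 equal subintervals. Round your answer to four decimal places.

-70.0231

Exact integral: ∫_0.5^6 r(x) dx ≈ -346.958333.
L_6 ≈ -276.935185.
Error ≈ -346.958333 − (-276.935185) ≈ -70.0231.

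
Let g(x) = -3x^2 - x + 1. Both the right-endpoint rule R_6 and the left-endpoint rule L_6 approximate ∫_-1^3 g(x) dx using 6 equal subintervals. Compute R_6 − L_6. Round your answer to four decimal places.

R_6 ≈ -38.222222.
L_6 ≈ -19.555556.
R_6 − L_6 ≈ -18.6667.

-18.6667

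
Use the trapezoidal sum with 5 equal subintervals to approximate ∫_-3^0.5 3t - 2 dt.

-20.125

Δt = (0.5 − (-3))/5 = 0.7.
f(-3) = -11, f(-2.3) = -8.9, f(-1.6) = -6.8, f(-0.9) = -4.7, f(-0.2) = -2.6, f(0.5) = -0.5.
T_5 = (Δt/2)·[f(t_0) + 2f(t_1) + ... + 2f(t_{4}) + f(t_5)].
Sum = -20.125.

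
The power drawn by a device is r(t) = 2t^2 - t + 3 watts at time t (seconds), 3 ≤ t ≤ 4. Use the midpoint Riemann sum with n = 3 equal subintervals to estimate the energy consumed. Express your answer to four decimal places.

Δt = (4 − 3)/3 = 1/3.
Midpoints: 19/6, 3.5, 23/6.
r(19/6) = 179/9, r(3.5) = 24, r(23/6) = 257/9.
Sum = Δt · [r(19/6) + r(3.5) + r(23/6)].
Sum ≈ 24.1481.

24.1481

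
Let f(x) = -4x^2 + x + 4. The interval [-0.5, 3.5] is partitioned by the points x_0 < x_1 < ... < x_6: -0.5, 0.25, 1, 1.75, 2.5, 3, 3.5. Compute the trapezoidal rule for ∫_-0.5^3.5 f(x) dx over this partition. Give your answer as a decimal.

-36.625

Subinterval widths: 0.75, 0.75, 0.75, 0.75, 0.5, 0.5.
f(-0.5) = 2.5, f(0.25) = 4, f(1) = 1, f(1.75) = -6.5, f(2.5) = -18.5, f(3) = -29, f(3.5) = -41.5.
On each subinterval the trapezoid contributes (Δx_i/2)·[f(x_{i-1}) + f(x_i)].
Sum = -36.625.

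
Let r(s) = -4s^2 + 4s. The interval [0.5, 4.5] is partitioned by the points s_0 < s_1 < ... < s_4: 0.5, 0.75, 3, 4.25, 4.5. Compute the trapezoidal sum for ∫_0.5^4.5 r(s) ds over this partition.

-90.25

Subinterval widths: 0.25, 2.25, 1.25, 0.25.
r(0.5) = 1, r(0.75) = 0.75, r(3) = -24, r(4.25) = -55.25, r(4.5) = -63.
On each subinterval the trapezoid contributes (Δs_i/2)·[r(s_{i-1}) + r(s_i)].
Sum = -90.25.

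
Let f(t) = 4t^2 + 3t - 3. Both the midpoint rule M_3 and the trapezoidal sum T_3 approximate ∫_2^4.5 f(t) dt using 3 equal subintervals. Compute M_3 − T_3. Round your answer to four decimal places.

M_3 ≈ 127.129630.
T_3 ≈ 128.865741.
M_3 − T_3 ≈ -1.7361.

-1.7361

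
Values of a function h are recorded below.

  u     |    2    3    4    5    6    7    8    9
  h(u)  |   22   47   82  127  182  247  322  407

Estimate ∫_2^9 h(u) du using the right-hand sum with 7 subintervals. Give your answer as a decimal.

Δu = 1.
Sum = 1·[47 + 82 + 127 + 182 + 247 + 322 + 407] = 1414.

1414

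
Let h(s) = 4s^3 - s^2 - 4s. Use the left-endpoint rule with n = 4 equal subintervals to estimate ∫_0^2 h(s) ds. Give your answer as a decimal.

1.25

Δs = (2 − 0)/4 = 0.5.
Left endpoints: 0, 0.5, 1, 1.5.
h(0) = 0, h(0.5) = -1.75, h(1) = -1, h(1.5) = 5.25.
Sum = Δs · [h(0) + h(0.5) + h(1) + h(1.5)].
Sum = 1.25.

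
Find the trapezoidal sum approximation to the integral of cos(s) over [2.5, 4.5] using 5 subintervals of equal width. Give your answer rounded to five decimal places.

Δs = (4.5 − 2.5)/5 = 0.4.
f(2.5) ≈ -0.80114, f(2.9) ≈ -0.97096, f(3.3) ≈ -0.98748, f(3.7) ≈ -0.84810, f(4.1) ≈ -0.57482, f(4.5) ≈ -0.21080.
T_5 = (Δs/2)·[f(s_0) + 2f(s_1) + ... + 2f(s_{4}) + f(s_5)].
Sum ≈ -1.55493.

-1.55493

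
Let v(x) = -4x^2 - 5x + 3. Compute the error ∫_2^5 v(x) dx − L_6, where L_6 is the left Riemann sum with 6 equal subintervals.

-24.25

Exact integral: ∫_2^5 v(x) dx = -199.5.
L_6 = -175.25.
Error = -199.5 − (-175.25) = -24.25.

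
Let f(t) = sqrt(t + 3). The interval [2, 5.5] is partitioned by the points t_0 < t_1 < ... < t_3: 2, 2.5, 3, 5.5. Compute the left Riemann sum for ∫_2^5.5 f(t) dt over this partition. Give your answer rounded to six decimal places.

Subinterval widths: 0.5, 0.5, 2.5.
Left endpoints: 2, 2.5, 3.
f(2) ≈ 2.236068, f(2.5) ≈ 2.345208, f(3) ≈ 2.449490.
Sum = Σ Δt_i · f(t_i).
Sum ≈ 8.414362.

8.414362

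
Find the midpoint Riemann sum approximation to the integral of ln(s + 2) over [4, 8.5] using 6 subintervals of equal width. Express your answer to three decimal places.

Δs = (8.5 − 4)/6 = 0.75.
Midpoints: 4.375, 5.125, 5.875, 6.625, 7.375, 8.125.
f(4.375) ≈ 1.852, f(5.125) ≈ 1.964, f(5.875) ≈ 2.064, f(6.625) ≈ 2.155, f(7.375) ≈ 2.238, f(8.125) ≈ 2.315.
Sum = Δs · [f(4.375) + f(5.125) + f(5.875) + ...].
Sum ≈ 9.441.

9.441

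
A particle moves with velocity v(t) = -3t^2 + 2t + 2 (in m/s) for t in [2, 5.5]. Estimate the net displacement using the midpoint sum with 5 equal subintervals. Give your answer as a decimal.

Δt = (5.5 − 2)/5 = 0.7.
Midpoints: 2.35, 3.05, 3.75, 4.45, 5.15.
v(2.35) = -9.8675, v(3.05) = -19.8075, v(3.75) = -32.6875, v(4.45) = -48.5075, v(5.15) = -67.2675.
Sum = Δt · [v(2.35) + v(3.05) + v(3.75) + v(4.45) + v(5.15)].
Sum = -124.69625.

-124.69625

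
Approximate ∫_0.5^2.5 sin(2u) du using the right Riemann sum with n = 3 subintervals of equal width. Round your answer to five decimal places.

-0.49141

Δu = (2.5 − 0.5)/3 = 2/3.
Right endpoints: 7/6, 11/6, 2.5.
f(7/6) ≈ 0.72309, f(11/6) ≈ -0.50128, f(2.5) ≈ -0.95892.
Sum = Δu · [f(7/6) + f(11/6) + f(2.5)].
Sum ≈ -0.49141.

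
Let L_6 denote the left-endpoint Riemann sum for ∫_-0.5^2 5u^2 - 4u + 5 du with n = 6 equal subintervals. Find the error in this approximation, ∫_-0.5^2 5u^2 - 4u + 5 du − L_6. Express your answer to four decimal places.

Exact integral: ∫_-0.5^2 f(u) du ≈ 18.541667.
L_6 ≈ 17.080440.
Error ≈ 18.541667 − 17.080440 ≈ 1.4612.

1.4612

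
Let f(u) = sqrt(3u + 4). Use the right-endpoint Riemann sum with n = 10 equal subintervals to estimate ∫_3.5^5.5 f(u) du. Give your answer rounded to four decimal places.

Δu = (5.5 − 3.5)/10 = 0.2.
Right endpoints: 3.7, 3.9, 4.1, 4.3, 4.5, 4.7, 4.9, 5.1, 5.3, 5.5.
f(3.7) ≈ 3.8859, f(3.9) ≈ 3.9623, f(4.1) ≈ 4.0373, f(4.3) ≈ 4.1110, f(4.5) ≈ 4.1833, f(4.7) ≈ 4.2544, f(4.9) ≈ 4.3243, f(5.1) ≈ 4.3932, f(5.3) ≈ 4.4609, f(5.5) ≈ 4.5277.
Sum = Δu · [f(3.7) + f(3.9) + f(4.1) + ...].
Sum ≈ 8.4281.

8.4281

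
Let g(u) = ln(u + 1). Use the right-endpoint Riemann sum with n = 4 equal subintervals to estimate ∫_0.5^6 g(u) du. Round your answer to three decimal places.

Δu = (6 − 0.5)/4 = 1.375.
Right endpoints: 1.875, 3.25, 4.625, 6.
g(1.875) ≈ 1.056, g(3.25) ≈ 1.447, g(4.625) ≈ 1.727, g(6) ≈ 1.946.
Sum = Δu · [g(1.875) + g(3.25) + g(4.625) + g(6)].
Sum ≈ 8.492.

8.492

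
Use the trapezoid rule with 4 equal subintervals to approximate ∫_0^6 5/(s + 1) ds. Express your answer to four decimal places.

Δs = (6 − 0)/4 = 1.5.
f(0) = 5, f(1.5) = 2, f(3) = 1.25, f(4.5) = 10/11, f(6) = 5/7.
T_4 = (Δs/2)·[f(s_0) + 2f(s_1) + 2f(s_2) + 2f(s_3) + f(s_4)].
Sum ≈ 10.5244.

10.5244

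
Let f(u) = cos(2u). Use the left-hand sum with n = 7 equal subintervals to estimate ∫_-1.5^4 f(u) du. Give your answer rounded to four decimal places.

Δu = (4 − (-1.5))/7 = 11/14.
Left endpoints: -1.5, -5/7, 1/14, 6/7, 23/14, 17/7, 45/14.
f(-1.5) ≈ -0.9900, f(-5/7) ≈ 0.1417, f(1/14) ≈ 0.9898, f(6/7) ≈ -0.1430, f(23/14) ≈ -0.9896, f(17/7) ≈ 0.1442, f(45/14) ≈ 0.9895.
Sum = Δu · [f(-1.5) + f(-5/7) + f(1/14) + ...].
Sum ≈ 0.1121.

0.1121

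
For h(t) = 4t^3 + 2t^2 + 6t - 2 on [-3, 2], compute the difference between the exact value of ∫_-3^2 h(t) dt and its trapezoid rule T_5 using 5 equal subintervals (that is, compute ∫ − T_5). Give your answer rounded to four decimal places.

3.3333

Exact integral: ∫_-3^2 h(t) dt ≈ -66.666667.
T_5 = -70.
Error ≈ -66.666667 − (-70) ≈ 3.3333.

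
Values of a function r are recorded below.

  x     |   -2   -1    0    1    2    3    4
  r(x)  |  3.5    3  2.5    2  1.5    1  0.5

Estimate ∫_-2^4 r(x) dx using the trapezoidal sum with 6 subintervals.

12

Δx = 1.
T_6 = (1/2)·[3.5 + 2·3 + 2·2.5 + 2·2 + 2·1.5 + 2·1 + 0.5] = 12.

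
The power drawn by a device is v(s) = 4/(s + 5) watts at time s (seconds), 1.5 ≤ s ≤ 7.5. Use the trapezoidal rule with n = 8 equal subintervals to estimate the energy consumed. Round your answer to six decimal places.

Δs = (7.5 − 1.5)/8 = 0.75.
v(1.5) = 8/13, v(2.25) = 16/29, v(3) = 0.5, v(3.75) = 16/35, v(4.5) = 8/19, v(5.25) = 16/41, v(6) = 4/11, v(6.75) = 16/47, v(7.5) = 0.32.
T_8 = (Δs/2)·[v(s_0) + 2v(s_1) + ... + 2v(s_{7}) + v(s_8)].
Sum ≈ 2.618938.

2.618938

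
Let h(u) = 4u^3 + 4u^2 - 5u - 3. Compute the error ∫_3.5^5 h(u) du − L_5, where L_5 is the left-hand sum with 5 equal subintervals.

54.5625

Exact integral: ∫_3.5^5 h(u) du = 548.0625.
L_5 = 493.5.
Error = 548.0625 − 493.5 = 54.5625.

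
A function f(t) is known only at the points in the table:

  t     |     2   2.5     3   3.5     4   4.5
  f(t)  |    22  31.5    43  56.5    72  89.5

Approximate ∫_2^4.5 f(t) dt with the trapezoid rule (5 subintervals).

Δt = 0.5.
T_5 = (0.5/2)·[22 + 2·31.5 + 2·43 + 2·56.5 + 2·72 + 89.5] = 129.375.

129.375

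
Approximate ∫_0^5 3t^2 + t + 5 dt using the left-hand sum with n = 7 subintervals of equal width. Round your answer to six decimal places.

135.204082

Δt = (5 − 0)/7 = 5/7.
Left endpoints: 0, 5/7, 10/7, 15/7, 20/7, 25/7, 30/7.
f(0) = 5, f(5/7) = 355/49, f(10/7) = 615/49, f(15/7) = 1025/49, f(20/7) = 1585/49, f(25/7) = 2295/49, f(30/7) = 3155/49.
Sum = Δt · [f(0) + f(5/7) + f(10/7) + ...].
Sum ≈ 135.204082.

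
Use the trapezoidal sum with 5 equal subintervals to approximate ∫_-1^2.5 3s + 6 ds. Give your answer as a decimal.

Δs = (2.5 − (-1))/5 = 0.7.
f(-1) = 3, f(-0.3) = 5.1, f(0.4) = 7.2, f(1.1) = 9.3, f(1.8) = 11.4, f(2.5) = 13.5.
T_5 = (Δs/2)·[f(s_0) + 2f(s_1) + ... + 2f(s_{4}) + f(s_5)].
Sum = 28.875.

28.875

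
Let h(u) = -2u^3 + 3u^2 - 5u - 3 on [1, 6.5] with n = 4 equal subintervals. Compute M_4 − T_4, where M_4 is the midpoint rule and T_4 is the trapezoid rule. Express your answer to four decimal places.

M_4 ≈ -721.133789.
T_4 ≈ -771.826172.
M_4 − T_4 ≈ 50.6924.

50.6924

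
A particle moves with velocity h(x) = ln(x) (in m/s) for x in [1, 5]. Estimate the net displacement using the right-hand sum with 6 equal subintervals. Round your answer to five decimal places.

Δx = (5 − 1)/6 = 2/3.
Right endpoints: 5/3, 7/3, 3, 11/3, 13/3, 5.
h(5/3) ≈ 0.51083, h(7/3) ≈ 0.84730, h(3) ≈ 1.09861, h(11/3) ≈ 1.29928, h(13/3) ≈ 1.46634, h(5) ≈ 1.60944.
Sum = Δx · [h(5/3) + h(7/3) + h(3) + ...].
Sum ≈ 4.55453.

4.55453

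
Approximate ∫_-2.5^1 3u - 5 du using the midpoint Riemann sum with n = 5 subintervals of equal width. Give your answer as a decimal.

Δu = (1 − (-2.5))/5 = 0.7.
Midpoints: -2.15, -1.45, -0.75, -0.05, 0.65.
f(-2.15) = -11.45, f(-1.45) = -9.35, f(-0.75) = -7.25, f(-0.05) = -5.15, f(0.65) = -3.05.
Sum = Δu · [f(-2.15) + f(-1.45) + f(-0.75) + f(-0.05) + f(0.65)].
Sum = -25.375.

-25.375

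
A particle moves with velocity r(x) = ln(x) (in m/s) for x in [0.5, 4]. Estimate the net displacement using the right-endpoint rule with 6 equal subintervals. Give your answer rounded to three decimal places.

2.951

Δx = (4 − 0.5)/6 = 7/12.
Right endpoints: 13/12, 5/3, 2.25, 17/6, 41/12, 4.
r(13/12) ≈ 0.080, r(5/3) ≈ 0.511, r(2.25) ≈ 0.811, r(17/6) ≈ 1.041, r(41/12) ≈ 1.229, r(4) ≈ 1.386.
Sum = Δx · [r(13/12) + r(5/3) + r(2.25) + ...].
Sum ≈ 2.951.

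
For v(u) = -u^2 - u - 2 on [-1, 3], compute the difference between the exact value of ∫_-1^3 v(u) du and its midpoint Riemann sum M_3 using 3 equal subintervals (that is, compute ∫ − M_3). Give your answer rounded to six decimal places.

-0.592593

Exact integral: ∫_-1^3 v(u) du ≈ -21.33333333.
M_3 ≈ -20.74074074.
Error ≈ -21.33333333 − (-20.74074074) ≈ -0.592593.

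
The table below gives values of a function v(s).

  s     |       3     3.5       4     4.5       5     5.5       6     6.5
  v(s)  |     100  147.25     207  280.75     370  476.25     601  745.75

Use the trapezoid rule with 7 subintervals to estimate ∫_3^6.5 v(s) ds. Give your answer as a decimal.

1252.5625

Δs = 0.5.
T_7 = (0.5/2)·[100 + 2·147.25 + 2·207 + 2·280.75 + 2·370 + 2·476.25 + 2·601 + 745.75] = 1252.5625.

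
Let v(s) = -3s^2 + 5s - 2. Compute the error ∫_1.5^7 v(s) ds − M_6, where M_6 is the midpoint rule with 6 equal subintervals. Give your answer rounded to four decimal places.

Exact integral: ∫_1.5^7 v(s) ds = -233.75.
M_6 ≈ -232.594618.
Error ≈ -233.75 − (-232.594618) ≈ -1.1554.

-1.1554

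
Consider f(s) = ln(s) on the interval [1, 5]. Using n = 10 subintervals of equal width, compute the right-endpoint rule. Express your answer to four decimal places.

Δs = (5 − 1)/10 = 0.4.
Right endpoints: 1.4, 1.8, 2.2, 2.6, 3, 3.4, 3.8, 4.2, 4.6, 5.
f(1.4) ≈ 0.3365, f(1.8) ≈ 0.5878, f(2.2) ≈ 0.7885, f(2.6) ≈ 0.9555, f(3) ≈ 1.0986, f(3.4) ≈ 1.2238, f(3.8) ≈ 1.3350, f(4.2) ≈ 1.4351, f(4.6) ≈ 1.5261, f(5) ≈ 1.6094.
Sum = Δs · [f(1.4) + f(1.8) + f(2.2) + ...].
Sum ≈ 4.3585.

4.3585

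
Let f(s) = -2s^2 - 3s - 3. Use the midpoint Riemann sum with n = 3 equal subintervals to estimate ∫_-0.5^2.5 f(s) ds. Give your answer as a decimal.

Δs = (2.5 − (-0.5))/3 = 1.
Midpoints: 0, 1, 2.
f(0) = -3, f(1) = -8, f(2) = -17.
Sum = Δs · [f(0) + f(1) + f(2)].
Sum = -28.

-28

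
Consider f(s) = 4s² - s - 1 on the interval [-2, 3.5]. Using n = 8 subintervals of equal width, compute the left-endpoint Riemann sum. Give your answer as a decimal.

Δs = (3.5 − (-2))/8 = 0.6875.
Left endpoints: -2, -1.3125, -0.625, 0.0625, 0.75, 1.4375, 2.125, 2.8125.
f(-2) = 17, f(-1.3125) = 7.203125, f(-0.625) = 1.1875, f(0.0625) = -1.046875, f(0.75) = 0.5, f(1.4375) = 5.828125, f(2.125) = 14.9375, f(2.8125) = 27.828125.
Sum = Δs · [f(-2) + f(-1.3125) + f(-0.625) + ...].
Sum = 50.48828125.

50.48828125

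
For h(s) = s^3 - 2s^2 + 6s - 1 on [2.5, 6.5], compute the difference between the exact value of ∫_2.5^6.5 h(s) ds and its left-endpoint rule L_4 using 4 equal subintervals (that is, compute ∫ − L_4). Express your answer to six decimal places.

97.833333

Exact integral: ∫_2.5^6.5 h(s) ds ≈ 367.83333333.
L_4 = 270.
Error ≈ 367.83333333 − 270 ≈ 97.833333.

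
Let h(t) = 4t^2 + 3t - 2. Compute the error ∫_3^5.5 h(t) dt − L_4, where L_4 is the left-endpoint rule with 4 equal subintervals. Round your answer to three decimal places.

Exact integral: ∫_3^5.5 h(t) dt ≈ 212.70833.
L_4 = 184.453125.
Error ≈ 212.70833 − 184.453125 ≈ 28.255.

28.255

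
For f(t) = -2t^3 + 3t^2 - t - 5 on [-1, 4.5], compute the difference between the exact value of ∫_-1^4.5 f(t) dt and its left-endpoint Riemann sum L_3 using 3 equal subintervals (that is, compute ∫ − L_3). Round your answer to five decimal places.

-97.89236

Exact integral: ∫_-1^4.5 f(t) dt = -149.53125.
L_3 ≈ -51.6388889.
Error ≈ -149.53125 − (-51.6388889) ≈ -97.89236.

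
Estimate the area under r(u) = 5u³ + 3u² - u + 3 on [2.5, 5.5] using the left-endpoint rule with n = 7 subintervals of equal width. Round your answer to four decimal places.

Δu = (5.5 − 2.5)/7 = 3/7.
Left endpoints: 2.5, 41/14, 47/14, 53/14, 59/14, 65/14, 71/14.
r(2.5) = 97.375, r(41/14) = 415403/2744, r(47/14) = 610913/2744, r(53/14) = 860207/2744, r(59/14) = 1169765/2744, r(65/14) = 1546067/2744, r(71/14) = 1995593/2744.
Sum = Δu · [r(2.5) + r(41/14) + r(47/14) + ...].
Sum ≈ 1072.2321.

1072.2321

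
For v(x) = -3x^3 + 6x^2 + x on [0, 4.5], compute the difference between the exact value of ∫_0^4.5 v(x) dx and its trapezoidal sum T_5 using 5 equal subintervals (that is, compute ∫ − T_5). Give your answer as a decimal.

Exact integral: ∫_0^4.5 v(x) dx = -115.171875.
T_5 = -123.82875.
Error = -115.171875 − (-123.82875) = 8.656875.

8.656875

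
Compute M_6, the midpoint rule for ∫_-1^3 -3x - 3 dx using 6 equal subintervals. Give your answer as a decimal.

Δx = (3 − (-1))/6 = 2/3.
Midpoints: -2/3, 0, 2/3, 4/3, 2, 8/3.
f(-2/3) = -1, f(0) = -3, f(2/3) = -5, f(4/3) = -7, f(2) = -9, f(8/3) = -11.
Sum = Δx · [f(-2/3) + f(0) + f(2/3) + ...].
Sum = -24.

-24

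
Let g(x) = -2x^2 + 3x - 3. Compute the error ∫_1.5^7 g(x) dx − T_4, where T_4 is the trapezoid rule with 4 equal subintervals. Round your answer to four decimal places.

3.4661

Exact integral: ∫_1.5^7 g(x) dx ≈ -172.791667.
T_4 = -176.2578125.
Error ≈ -172.791667 − (-176.2578125) ≈ 3.4661.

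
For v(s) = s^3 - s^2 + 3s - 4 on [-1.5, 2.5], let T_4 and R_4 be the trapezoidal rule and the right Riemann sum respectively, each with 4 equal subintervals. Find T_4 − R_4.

T_4 = -7.5.
R_4 = 6.
T_4 − R_4 = -13.5.

-13.5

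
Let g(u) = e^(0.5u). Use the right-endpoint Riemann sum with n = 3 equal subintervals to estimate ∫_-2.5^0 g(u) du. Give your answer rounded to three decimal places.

Δu = (0 − (-2.5))/3 = 5/6.
Right endpoints: -5/3, -5/6, 0.
g(-5/3) ≈ 0.435, g(-5/6) ≈ 0.659, g(0) ≈ 1.000.
Sum = Δu · [g(-5/3) + g(-5/6) + g(0)].
Sum ≈ 1.745.

1.745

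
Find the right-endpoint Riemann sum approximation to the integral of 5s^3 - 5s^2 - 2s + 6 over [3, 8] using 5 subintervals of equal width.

5320

Δs = (8 − 3)/5 = 1.
Right endpoints: 4, 5, 6, 7, 8.
f(4) = 238, f(5) = 496, f(6) = 894, f(7) = 1462, f(8) = 2230.
Sum = Δs · [f(4) + f(5) + f(6) + f(7) + f(8)].
Sum = 5320.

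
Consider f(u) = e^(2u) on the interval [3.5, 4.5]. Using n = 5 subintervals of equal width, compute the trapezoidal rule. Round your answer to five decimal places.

Δu = (4.5 − 3.5)/5 = 0.2.
f(3.5) ≈ 1096.63316, f(3.7) ≈ 1635.98443, f(3.9) ≈ 2440.60198, f(4.1) ≈ 3640.95031, f(4.3) ≈ 5431.65959, f(4.5) ≈ 8103.08393.
T_5 = (Δu/2)·[f(u_0) + 2f(u_1) + ... + 2f(u_{4}) + f(u_5)].
Sum ≈ 3549.81097.

3549.81097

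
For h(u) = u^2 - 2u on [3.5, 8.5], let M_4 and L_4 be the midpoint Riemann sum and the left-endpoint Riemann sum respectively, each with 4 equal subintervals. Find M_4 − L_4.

M_4 = 129.765625.
L_4 = 100.46875.
M_4 − L_4 = 29.296875.

29.296875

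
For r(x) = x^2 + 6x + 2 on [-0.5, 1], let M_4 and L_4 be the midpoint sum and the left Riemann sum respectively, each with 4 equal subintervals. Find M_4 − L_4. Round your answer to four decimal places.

M_4 ≈ 5.607422.
L_4 = 3.83203125.
M_4 − L_4 ≈ 1.7754.

1.7754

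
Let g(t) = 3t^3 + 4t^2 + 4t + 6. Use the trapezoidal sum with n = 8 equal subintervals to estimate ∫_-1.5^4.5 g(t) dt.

511.59375

Δt = (4.5 − (-1.5))/8 = 0.75.
g(-1.5) = -1.125, g(-0.75) = 3.984375, g(0) = 6, g(0.75) = 12.515625, g(1.5) = 31.125, g(2.25) = 69.421875, g(3) = 135, g(3.75) = 235.453125, g(4.5) = 378.375.
T_8 = (Δt/2)·[g(t_0) + 2g(t_1) + ... + 2g(t_{7}) + g(t_8)].
Sum = 511.59375.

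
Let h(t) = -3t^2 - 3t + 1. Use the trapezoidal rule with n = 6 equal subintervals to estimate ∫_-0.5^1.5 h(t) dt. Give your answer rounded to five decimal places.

-4.61111

Δt = (1.5 − (-0.5))/6 = 1/3.
h(-0.5) = 1.75, h(-1/6) = 17/12, h(1/6) = 5/12, h(0.5) = -1.25, h(5/6) = -43/12, h(7/6) = -79/12, h(1.5) = -10.25.
T_6 = (Δt/2)·[h(t_0) + 2h(t_1) + ... + 2h(t_{5}) + h(t_6)].
Sum ≈ -4.61111.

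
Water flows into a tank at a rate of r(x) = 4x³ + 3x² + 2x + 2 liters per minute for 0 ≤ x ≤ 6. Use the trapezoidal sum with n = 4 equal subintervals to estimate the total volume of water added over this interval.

1647.75

Δx = (6 − 0)/4 = 1.5.
r(0) = 2, r(1.5) = 25.25, r(3) = 143, r(4.5) = 436.25, r(6) = 986.
T_4 = (Δx/2)·[r(x_0) + 2r(x_1) + 2r(x_2) + 2r(x_3) + r(x_4)].
Sum = 1647.75.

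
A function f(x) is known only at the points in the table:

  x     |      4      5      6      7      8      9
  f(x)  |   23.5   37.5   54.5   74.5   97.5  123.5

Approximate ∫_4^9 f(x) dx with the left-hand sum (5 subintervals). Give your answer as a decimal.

Δx = 1.
Sum = 1·[23.5 + 37.5 + 54.5 + 74.5 + 97.5] = 287.5.

287.5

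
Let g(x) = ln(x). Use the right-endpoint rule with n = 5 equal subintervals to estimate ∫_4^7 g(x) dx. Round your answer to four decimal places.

Δx = (7 − 4)/5 = 0.6.
Right endpoints: 4.6, 5.2, 5.8, 6.4, 7.
g(4.6) ≈ 1.5261, g(5.2) ≈ 1.6487, g(5.8) ≈ 1.7579, g(6.4) ≈ 1.8563, g(7) ≈ 1.9459.
Sum = Δx · [g(4.6) + g(5.2) + g(5.8) + g(6.4) + g(7)].
Sum ≈ 5.2409.

5.2409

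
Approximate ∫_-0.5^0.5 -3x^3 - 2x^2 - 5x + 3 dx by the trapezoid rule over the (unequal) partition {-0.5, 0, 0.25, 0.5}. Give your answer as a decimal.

2.81640625

Subinterval widths: 0.5, 0.25, 0.25.
f(-0.5) = 5.375, f(0) = 3, f(0.25) = 1.578125, f(0.5) = -0.375.
On each subinterval the trapezoid contributes (Δx_i/2)·[f(x_{i-1}) + f(x_i)].
Sum = 2.81640625.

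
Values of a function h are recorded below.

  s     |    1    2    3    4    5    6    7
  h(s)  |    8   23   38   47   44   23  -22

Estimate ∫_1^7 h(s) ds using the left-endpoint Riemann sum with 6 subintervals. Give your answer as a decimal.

Δs = 1.
Sum = 1·[8 + 23 + 38 + 47 + 44 + 23] = 183.

183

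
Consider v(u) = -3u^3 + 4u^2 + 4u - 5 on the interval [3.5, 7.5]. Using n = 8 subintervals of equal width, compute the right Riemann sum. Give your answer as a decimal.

Δu = (7.5 − 3.5)/8 = 0.5.
Right endpoints: 4, 4.5, 5, 5.5, 6, 6.5, 7, 7.5.
v(4) = -117, v(4.5) = -179.375, v(5) = -260, v(5.5) = -361.125, v(6) = -485, v(6.5) = -633.875, v(7) = -810, v(7.5) = -1015.625.
Sum = Δu · [v(4) + v(4.5) + v(5) + ...].
Sum = -1931.

-1931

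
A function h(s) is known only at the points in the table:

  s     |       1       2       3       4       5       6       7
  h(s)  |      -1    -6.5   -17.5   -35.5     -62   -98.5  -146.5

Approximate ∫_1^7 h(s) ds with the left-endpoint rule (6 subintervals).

Δs = 1.
Sum = 1·[(-1) + (-6.5) + (-17.5) + (-35.5) + (-62) + (-98.5)] = -221.

-221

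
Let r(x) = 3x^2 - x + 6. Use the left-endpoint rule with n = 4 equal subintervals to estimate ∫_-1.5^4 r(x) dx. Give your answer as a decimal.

74.12109375

Δx = (4 − (-1.5))/4 = 1.375.
Left endpoints: -1.5, -0.125, 1.25, 2.625.
r(-1.5) = 14.25, r(-0.125) = 6.171875, r(1.25) = 9.4375, r(2.625) = 24.046875.
Sum = Δx · [r(-1.5) + r(-0.125) + r(1.25) + r(2.625)].
Sum = 74.12109375.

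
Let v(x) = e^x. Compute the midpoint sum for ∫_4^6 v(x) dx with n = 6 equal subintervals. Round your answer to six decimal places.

347.220905

Δx = (6 − 4)/6 = 1/3.
Midpoints: 25/6, 4.5, 29/6, 31/6, 5.5, 35/6.
v(25/6) ≈ 64.500093, v(4.5) ≈ 90.017131, v(29/6) ≈ 125.629027, v(31/6) ≈ 175.329431, v(5.5) ≈ 244.691932, v(35/6) ≈ 341.495101.
Sum = Δx · [v(25/6) + v(4.5) + v(29/6) + ...].
Sum ≈ 347.220905.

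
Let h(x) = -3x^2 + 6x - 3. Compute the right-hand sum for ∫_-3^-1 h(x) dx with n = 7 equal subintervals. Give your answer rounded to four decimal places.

-50.9388

Δx = (-1 − (-3))/7 = 2/7.
Right endpoints: -19/7, -17/7, -15/7, -13/7, -11/7, -9/7, -1.
h(-19/7) = -2028/49, h(-17/7) = -1728/49, h(-15/7) = -1452/49, h(-13/7) = -1200/49, h(-11/7) = -972/49, h(-9/7) = -768/49, h(-1) = -12.
Sum = Δx · [h(-19/7) + h(-17/7) + h(-15/7) + ...].
Sum ≈ -50.9388.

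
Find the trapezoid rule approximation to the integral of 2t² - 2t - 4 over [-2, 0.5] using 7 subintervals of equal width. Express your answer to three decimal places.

-0.727

Δt = (0.5 − (-2))/7 = 5/14.
f(-2) = 8, f(-23/14) = 459/98, f(-9/7) = 92/49, f(-13/14) = -41/98, f(-4/7) = -108/49, f(-3/14) = -341/98, f(1/7) = -208/49, f(0.5) = -4.5.
T_7 = (Δt/2)·[f(t_0) + 2f(t_1) + ... + 2f(t_{6}) + f(t_7)].
Sum ≈ -0.727.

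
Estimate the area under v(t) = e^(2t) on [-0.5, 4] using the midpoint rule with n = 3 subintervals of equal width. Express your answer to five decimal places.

Δt = (4 − (-0.5))/3 = 1.5.
Midpoints: 0.25, 1.75, 3.25.
v(0.25) ≈ 1.64872, v(1.75) ≈ 33.11545, v(3.25) ≈ 665.14163.
Sum = Δt · [v(0.25) + v(1.75) + v(3.25)].
Sum ≈ 1049.85871.

1049.85871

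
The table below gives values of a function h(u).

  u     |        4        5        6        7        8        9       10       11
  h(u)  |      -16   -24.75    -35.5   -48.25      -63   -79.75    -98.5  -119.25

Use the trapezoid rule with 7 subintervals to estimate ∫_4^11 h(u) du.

-417.375

Δu = 1.
T_7 = (1/2)·[(-16) + 2·(-24.75) + 2·(-35.5) + 2·(-48.25) + 2·(-63) + 2·(-79.75) + 2·(-98.5) + (-119.25)] = -417.375.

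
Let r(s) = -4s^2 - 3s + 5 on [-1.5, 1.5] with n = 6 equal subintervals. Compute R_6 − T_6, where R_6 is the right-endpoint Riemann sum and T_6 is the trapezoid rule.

R_6 = 3.25.
T_6 = 5.5.
R_6 − T_6 = -2.25.

-2.25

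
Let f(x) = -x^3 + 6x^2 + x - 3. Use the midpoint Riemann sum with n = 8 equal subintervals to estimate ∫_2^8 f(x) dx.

2.53125

Δx = (8 − 2)/8 = 0.75.
Midpoints: 2.375, 3.125, 3.875, 4.625, 5.375, 6.125, 6.875, 7.625.
f(2.375) = 10149/512, f(3.125) = 14439/512, f(3.875) = 16785/512, f(4.625) = 15891/512, f(5.375) = 10461/512, f(6.125) = -801/512, f(6.875) = -19191/512, f(7.625) = -46005/512.
Sum = Δx · [f(2.375) + f(3.125) + f(3.875) + ...].
Sum = 2.53125.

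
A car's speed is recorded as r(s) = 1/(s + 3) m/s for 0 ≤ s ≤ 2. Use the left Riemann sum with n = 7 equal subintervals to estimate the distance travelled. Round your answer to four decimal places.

0.5304

Δs = (2 − 0)/7 = 2/7.
Left endpoints: 0, 2/7, 4/7, 6/7, 8/7, 10/7, 12/7.
r(0) = 1/3, r(2/7) = 7/23, r(4/7) = 0.28, r(6/7) = 7/27, r(8/7) = 7/29, r(10/7) = 7/31, r(12/7) = 7/33.
Sum = Δs · [r(0) + r(2/7) + r(4/7) + ...].
Sum ≈ 0.5304.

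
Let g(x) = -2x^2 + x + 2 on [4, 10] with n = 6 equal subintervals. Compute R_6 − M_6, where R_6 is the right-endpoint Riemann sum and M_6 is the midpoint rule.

-84

R_6 = -653.
M_6 = -569.
R_6 − M_6 = -84.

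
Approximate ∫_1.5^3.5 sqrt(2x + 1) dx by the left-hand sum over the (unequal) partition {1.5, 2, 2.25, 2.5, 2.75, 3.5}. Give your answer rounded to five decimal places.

Subinterval widths: 0.5, 0.25, 0.25, 0.25, 0.75.
Left endpoints: 1.5, 2, 2.25, 2.5, 2.75.
f(1.5) ≈ 2.00000, f(2) ≈ 2.23607, f(2.25) ≈ 2.34521, f(2.5) ≈ 2.44949, f(2.75) ≈ 2.54951.
Sum = Σ Δx_i · f(x_i).
Sum ≈ 4.66982.

4.66982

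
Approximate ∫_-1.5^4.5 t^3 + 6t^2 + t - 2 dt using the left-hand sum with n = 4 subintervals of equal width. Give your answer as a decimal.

154.5

Δt = (4.5 − (-1.5))/4 = 1.5.
Left endpoints: -1.5, 0, 1.5, 3.
f(-1.5) = 6.625, f(0) = -2, f(1.5) = 16.375, f(3) = 82.
Sum = Δt · [f(-1.5) + f(0) + f(1.5) + f(3)].
Sum = 154.5.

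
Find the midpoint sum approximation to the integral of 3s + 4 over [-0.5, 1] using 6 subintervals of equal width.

7.125

Δs = (1 − (-0.5))/6 = 0.25.
Midpoints: -0.375, -0.125, 0.125, 0.375, 0.625, 0.875.
f(-0.375) = 2.875, f(-0.125) = 3.625, f(0.125) = 4.375, f(0.375) = 5.125, f(0.625) = 5.875, f(0.875) = 6.625.
Sum = Δs · [f(-0.375) + f(-0.125) + f(0.125) + ...].
Sum = 7.125.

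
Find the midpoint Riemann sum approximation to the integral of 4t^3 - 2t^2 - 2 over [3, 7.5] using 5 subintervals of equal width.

2792.28375

Δt = (7.5 − 3)/5 = 0.9.
Midpoints: 3.45, 4.35, 5.25, 6.15, 7.05.
f(3.45) = 138.4495, f(4.35) = 289.4065, f(5.25) = 521.6875, f(6.15) = 852.7885, f(7.05) = 1300.2055.
Sum = Δt · [f(3.45) + f(4.35) + f(5.25) + f(6.15) + f(7.05)].
Sum = 2792.28375.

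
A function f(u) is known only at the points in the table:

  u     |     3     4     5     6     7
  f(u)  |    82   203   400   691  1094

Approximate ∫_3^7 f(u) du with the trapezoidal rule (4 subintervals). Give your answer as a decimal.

Δu = 1.
T_4 = (1/2)·[82 + 2·203 + 2·400 + 2·691 + 1094] = 1882.

1882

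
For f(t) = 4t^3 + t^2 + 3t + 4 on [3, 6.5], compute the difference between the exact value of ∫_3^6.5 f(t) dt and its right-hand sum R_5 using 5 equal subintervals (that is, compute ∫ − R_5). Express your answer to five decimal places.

-378.56583

Exact integral: ∫_3^6.5 f(t) dt ≈ 1850.4791667.
R_5 = 2229.045.
Error ≈ 1850.4791667 − 2229.045 ≈ -378.56583.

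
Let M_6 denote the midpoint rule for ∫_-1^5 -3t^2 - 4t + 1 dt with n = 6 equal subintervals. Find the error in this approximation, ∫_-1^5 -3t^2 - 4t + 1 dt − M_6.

-1.5

Exact integral: ∫_-1^5 f(t) dt = -168.
M_6 = -166.5.
Error = -168 − (-166.5) = -1.5.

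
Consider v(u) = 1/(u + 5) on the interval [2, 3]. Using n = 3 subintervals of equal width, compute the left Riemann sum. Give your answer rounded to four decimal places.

0.1366

Δu = (3 − 2)/3 = 1/3.
Left endpoints: 2, 7/3, 8/3.
v(2) = 1/7, v(7/3) = 3/22, v(8/3) = 3/23.
Sum = Δu · [v(2) + v(7/3) + v(8/3)].
Sum ≈ 0.1366.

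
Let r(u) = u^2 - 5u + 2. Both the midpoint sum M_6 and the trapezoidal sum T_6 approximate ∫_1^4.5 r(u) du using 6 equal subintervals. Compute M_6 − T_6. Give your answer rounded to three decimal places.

M_6 ≈ -11.18258.
T_6 ≈ -10.88484.
M_6 − T_6 ≈ -0.298.

-0.298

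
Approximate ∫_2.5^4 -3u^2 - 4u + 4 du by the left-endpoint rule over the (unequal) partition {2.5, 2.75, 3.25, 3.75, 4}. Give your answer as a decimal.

Subinterval widths: 0.25, 0.5, 0.5, 0.25.
Left endpoints: 2.5, 2.75, 3.25, 3.75.
f(2.5) = -24.75, f(2.75) = -29.6875, f(3.25) = -40.6875, f(3.75) = -53.1875.
Sum = Σ Δu_i · f(u_i).
Sum = -54.671875.

-54.671875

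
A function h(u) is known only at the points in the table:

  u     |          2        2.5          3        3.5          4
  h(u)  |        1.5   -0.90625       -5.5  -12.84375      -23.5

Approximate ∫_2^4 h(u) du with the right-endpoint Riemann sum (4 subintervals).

-21.375

Δu = 0.5.
Sum = 0.5·[(-0.90625) + (-5.5) + (-12.84375) + (-23.5)] = -21.375.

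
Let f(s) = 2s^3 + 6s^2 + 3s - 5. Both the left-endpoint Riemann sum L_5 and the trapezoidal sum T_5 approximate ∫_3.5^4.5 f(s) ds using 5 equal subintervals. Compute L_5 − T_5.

-14.75

L_5 = 218.95.
T_5 = 233.7.
L_5 − T_5 = -14.75.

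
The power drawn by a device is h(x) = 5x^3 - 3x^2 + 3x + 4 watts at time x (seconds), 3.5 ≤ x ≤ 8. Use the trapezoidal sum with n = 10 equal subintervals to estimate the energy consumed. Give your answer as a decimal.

Δx = (8 − 3.5)/10 = 0.45.
h(3.5) = 192.125, h(3.95) = 277.191875, h(4.4) = 385.04, h(4.85) = 518.403125, h(5.3) = 680.015, h(5.75) = 872.609375, h(6.2) = 1098.92, h(6.65) = 1361.680625, h(7.1) = 1663.625, h(7.55) = 2007.486875, h(8) = 2396.
T_10 = (Δx/2)·[h(x_0) + 2h(x_1) + ... + 2h(x_{9}) + h(x_10)].
Sum = 4571.56546875.

4571.56546875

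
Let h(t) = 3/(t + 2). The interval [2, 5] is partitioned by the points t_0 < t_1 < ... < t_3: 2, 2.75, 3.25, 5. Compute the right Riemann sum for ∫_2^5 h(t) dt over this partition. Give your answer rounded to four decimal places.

1.5094

Subinterval widths: 0.75, 0.5, 1.75.
Right endpoints: 2.75, 3.25, 5.
h(2.75) = 12/19, h(3.25) = 4/7, h(5) = 3/7.
Sum = Σ Δt_i · h(t_i).
Sum ≈ 1.5094.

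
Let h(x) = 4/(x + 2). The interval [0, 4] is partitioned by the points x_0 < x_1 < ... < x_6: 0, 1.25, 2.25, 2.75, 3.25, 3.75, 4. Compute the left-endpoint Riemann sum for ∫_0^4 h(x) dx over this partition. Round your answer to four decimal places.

Subinterval widths: 1.25, 1, 0.5, 0.5, 0.5, 0.25.
Left endpoints: 0, 1.25, 2.25, 2.75, 3.25, 3.75.
h(0) = 2, h(1.25) = 16/13, h(2.25) = 16/17, h(2.75) = 16/19, h(3.25) = 16/21, h(3.75) = 16/23.
Sum = Σ Δx_i · h(x_i).
Sum ≈ 5.1773.

5.1773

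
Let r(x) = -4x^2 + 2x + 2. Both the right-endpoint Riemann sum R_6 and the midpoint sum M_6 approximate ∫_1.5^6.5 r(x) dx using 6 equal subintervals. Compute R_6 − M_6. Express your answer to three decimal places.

-65.972

R_6 ≈ -376.48148.
M_6 ≈ -310.50926.
R_6 − M_6 ≈ -65.972.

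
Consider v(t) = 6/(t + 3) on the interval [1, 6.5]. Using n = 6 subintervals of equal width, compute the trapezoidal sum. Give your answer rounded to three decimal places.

Δt = (6.5 − 1)/6 = 11/12.
v(1) = 1.5, v(23/12) = 72/59, v(17/6) = 36/35, v(3.75) = 8/9, v(14/3) = 18/23, v(67/12) = 72/103, v(6.5) = 12/19.
T_6 = (Δt/2)·[v(t_0) + 2v(t_1) + ... + 2v(t_{5}) + v(t_6)].
Sum ≈ 5.211.

5.211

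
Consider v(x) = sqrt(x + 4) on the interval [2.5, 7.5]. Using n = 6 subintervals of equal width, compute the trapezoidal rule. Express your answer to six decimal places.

14.948241

Δx = (7.5 − 2.5)/6 = 5/6.
v(2.5) ≈ 2.549510, v(10/3) ≈ 2.708013, v(25/6) ≈ 2.857738, v(5) ≈ 3.000000, v(35/6) ≈ 3.135815, v(20/3) ≈ 3.265986, v(7.5) ≈ 3.391165.
T_6 = (Δx/2)·[v(x_0) + 2v(x_1) + ... + 2v(x_{5}) + v(x_6)].
Sum ≈ 14.948241.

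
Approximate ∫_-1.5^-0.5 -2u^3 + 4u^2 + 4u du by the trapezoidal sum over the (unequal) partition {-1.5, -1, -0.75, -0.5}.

Subinterval widths: 0.5, 0.25, 0.25.
f(-1.5) = 9.75, f(-1) = 2, f(-0.75) = 0.09375, f(-0.5) = -0.75.
On each subinterval the trapezoid contributes (Δu_i/2)·[f(u_{i-1}) + f(u_i)].
Sum = 3.1171875.

3.1171875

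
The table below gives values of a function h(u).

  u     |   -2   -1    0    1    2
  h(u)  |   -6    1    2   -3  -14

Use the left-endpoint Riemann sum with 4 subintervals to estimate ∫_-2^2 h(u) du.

Δu = 1.
Sum = 1·[(-6) + 1 + 2 + (-3)] = -6.

-6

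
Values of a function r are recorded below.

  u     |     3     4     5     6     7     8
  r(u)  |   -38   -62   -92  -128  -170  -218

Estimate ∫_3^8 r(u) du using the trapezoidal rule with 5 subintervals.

-580

Δu = 1.
T_5 = (1/2)·[(-38) + 2·(-62) + 2·(-92) + 2·(-128) + 2·(-170) + (-218)] = -580.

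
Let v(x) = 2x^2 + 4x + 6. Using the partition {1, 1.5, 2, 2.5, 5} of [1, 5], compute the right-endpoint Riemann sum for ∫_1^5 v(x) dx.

223.5

Subinterval widths: 0.5, 0.5, 0.5, 2.5.
Right endpoints: 1.5, 2, 2.5, 5.
v(1.5) = 16.5, v(2) = 22, v(2.5) = 28.5, v(5) = 76.
Sum = Σ Δx_i · v(x_i).
Sum = 223.5.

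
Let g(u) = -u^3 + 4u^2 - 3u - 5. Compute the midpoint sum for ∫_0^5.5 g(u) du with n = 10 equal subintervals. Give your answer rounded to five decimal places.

Δu = (5.5 − 0)/10 = 0.55.
Midpoints: 0.275, 0.825, 1.375, 1.925, 2.475, 3.025, 3.575, 4.125, 4.675, 5.225.
g(0.275) = -354771/64000, g(0.825) = -340097/64000, g(1.375) = -2131/512, g(1.925) = -197493/64000, g(2.475) = -197339/64000, g(3.025) = -329801/64000, g(3.575) = -658767/64000, g(4.125) = -9985/512, g(4.675) = -2161763/64000, g(5.225) = -3463569/64000.
Sum = Δu · [g(0.275) + g(0.825) + g(1.375) + ...].
Sum ≈ -79.21805.

-79.21805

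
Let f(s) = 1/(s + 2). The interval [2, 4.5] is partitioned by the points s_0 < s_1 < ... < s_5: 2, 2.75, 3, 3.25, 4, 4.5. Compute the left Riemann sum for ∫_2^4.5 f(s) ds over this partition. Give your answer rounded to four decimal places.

0.5163

Subinterval widths: 0.75, 0.25, 0.25, 0.75, 0.5.
Left endpoints: 2, 2.75, 3, 3.25, 4.
f(2) = 0.25, f(2.75) = 4/19, f(3) = 0.2, f(3.25) = 4/21, f(4) = 1/6.
Sum = Σ Δs_i · f(s_i).
Sum ≈ 0.5163.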